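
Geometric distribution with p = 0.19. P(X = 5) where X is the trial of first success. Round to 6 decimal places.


P = (1-p)^(k-1) * p
(1-p)^(k-1) = 0.81^4 ≈ 0.4304672
P = 0.4304672 * 0.19 ≈ 0.08178877

0.081789


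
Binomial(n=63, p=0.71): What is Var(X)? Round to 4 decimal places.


Var = n*p*(1-p) = 63 * 0.71 * 0.29 = 12.9717

12.9717


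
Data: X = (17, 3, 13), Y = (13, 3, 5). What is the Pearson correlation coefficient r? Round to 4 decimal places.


r = sum((xi-xbar)(yi-ybar)) / sqrt(sum((xi-xbar)^2) * sum((yi-ybar)^2))
n = 3, xbar = 33/3 = 11, ybar = 21/3 = 7
Sxy = sum((xi-xbar)(yi-ybar)) = 64
Sxx = sum((xi-xbar)^2) = 104
Syy = sum((yi-ybar)^2) = 56
sqrt(Sxx*Syy) ≈ 76.315136
r = Sxy / sqrt(Sxx*Syy) = 64 / 76.315136 ≈ 0.838628

0.8386


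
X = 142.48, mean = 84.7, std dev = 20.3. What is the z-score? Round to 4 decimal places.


z = (X - mu) / sigma
X - mu = 142.48 - 84.7 = 57.78
z = 57.78 / 20.3 = 2889/1015 ≈ 2.846305

2.8463


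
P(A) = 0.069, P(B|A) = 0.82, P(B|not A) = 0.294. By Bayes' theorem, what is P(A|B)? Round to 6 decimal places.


P(A|B) = P(B|A)*P(A) / P(B), P(B) = P(B|A)*P(A) + P(B|not A)*P(not A)
P(B|A)*P(A) = 0.82 * 0.069 = 0.05658
P(B|not A)*P(not A) = 0.294 * 0.931 = 0.273714
P(B) = 0.05658 + 0.273714 = 0.330294
P(A|B) = 0.05658 / 0.330294 ≈ 0.17130193

0.171302


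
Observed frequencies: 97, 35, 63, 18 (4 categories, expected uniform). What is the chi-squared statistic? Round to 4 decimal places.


chi2 = sum((O-E)^2/E), E = total/4
total = 213, E = 213/4 = 53.25
(97 - 53.25)^2 / 53.25 = 1914.0625 / 53.25 = 30625/852 ≈ 35.944836
(35 - 53.25)^2 / 53.25 = 333.0625 / 53.25 = 5329/852 ≈ 6.254695
(63 - 53.25)^2 / 53.25 = 95.0625 / 53.25 = 507/284 ≈ 1.785211
(18 - 53.25)^2 / 53.25 = 1242.5625 / 53.25 = 6627/284 ≈ 23.334507
chi2 = 14339/213 ≈ 67.319249

67.3192


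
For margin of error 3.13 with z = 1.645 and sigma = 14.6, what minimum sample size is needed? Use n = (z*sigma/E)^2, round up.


z*sigma/E = 1.645 * 14.6 / 3.13 = 24017/3130 ≈ 7.673163
(z*sigma/E)^2 ≈ 58.877429
round up: n = 59

59


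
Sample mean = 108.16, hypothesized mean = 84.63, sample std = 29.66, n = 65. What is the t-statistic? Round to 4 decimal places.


t = (xbar - mu0) / (s/sqrt(n))
xbar - mu0 = 108.16 - 84.63 = 23.53
sqrt(65) ≈ 8.06225775
s/sqrt(n) = 29.66 / 8.06225775 ≈ 3.67887023
t = 23.53 / 3.67887023 ≈ 6.395985

6.3960


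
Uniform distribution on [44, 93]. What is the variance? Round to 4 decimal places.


Var = (b-a)^2 / 12
(b-a)^2 = (93 - 44)^2 = 2401
Var = 2401/12 ≈ 200.083333

200.0833


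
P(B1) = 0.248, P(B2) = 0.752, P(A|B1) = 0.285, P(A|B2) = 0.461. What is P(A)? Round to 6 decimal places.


P(A) = P(A|B1)*P(B1) + P(A|B2)*P(B2)
P(A|B1)*P(B1) = 0.285 * 0.248 = 0.07068
P(A|B2)*P(B2) = 0.461 * 0.752 = 0.346672
P(A) = 0.07068 + 0.346672 = 0.417352

0.417352


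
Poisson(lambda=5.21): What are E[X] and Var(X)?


E[X] = Var(X) = lambda = 5.21

5.21, 5.21


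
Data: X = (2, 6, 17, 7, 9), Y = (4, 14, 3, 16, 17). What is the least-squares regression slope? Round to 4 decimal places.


b = sum((xi-xbar)(yi-ybar)) / sum((xi-xbar)^2)
n = 5, xbar = 41/5 = 8.2, ybar = 54/5 = 10.8
Sxy = sum((xi-xbar)(yi-ybar)) = -34.8
Sxx = sum((xi-xbar)^2) = 122.8
b = Sxy / Sxx = -87/307 ≈ -0.283388

-0.2834


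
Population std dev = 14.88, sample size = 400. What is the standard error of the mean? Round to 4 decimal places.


SE = sigma / sqrt(n)
sqrt(400) = 20
SE = 14.88 / 20 = 0.744

0.7440


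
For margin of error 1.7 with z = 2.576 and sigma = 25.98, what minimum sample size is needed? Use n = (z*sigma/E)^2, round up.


z*sigma/E = 2.576 * 25.98 / 1.7 ≈ 39.367341
(z*sigma/E)^2 ≈ 1549.787551
round up: n = 1550

1550


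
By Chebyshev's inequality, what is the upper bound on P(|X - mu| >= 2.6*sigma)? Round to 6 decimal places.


P <= 1/k^2
k^2 = 2.6^2 = 6.76
1/k^2 = 1 / 6.76 = 25/169 ≈ 0.14792899

0.147929


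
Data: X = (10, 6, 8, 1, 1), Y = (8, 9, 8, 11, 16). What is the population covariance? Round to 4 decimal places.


Cov = (1/n)*sum((xi-xbar)(yi-ybar))
n = 5, xbar = 26/5 = 5.2, ybar = 52/5 = 10.4
sum((xi-xbar)(yi-ybar)) = -45.4
Cov = -45.4 / 5 = -9.08

-9.0800


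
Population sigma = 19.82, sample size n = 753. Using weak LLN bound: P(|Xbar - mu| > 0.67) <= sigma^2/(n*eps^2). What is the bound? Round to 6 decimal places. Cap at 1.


bound = min(1, sigma^2/(n*eps^2))
sigma^2 = 19.82^2 = 392.8324
n*eps^2 = 753 * 0.67^2 = 753 * 0.4489 = 338.0217
sigma^2/(n*eps^2) = 392.8324 / 338.0217 ≈ 1.16215142
this exceeds 1, so the bound is capped at 1

1.000000


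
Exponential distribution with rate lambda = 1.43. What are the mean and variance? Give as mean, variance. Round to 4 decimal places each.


mean = 1/lam, var = 1/lam^2
mean = 1 / 1.43 = 100/143 ≈ 0.699301
lam^2 = 1.43^2 = 2.0449
var = 1 / 2.0449 ≈ 0.489021

0.6993, 0.4890


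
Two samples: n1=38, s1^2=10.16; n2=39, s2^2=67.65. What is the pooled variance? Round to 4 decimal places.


sp^2 = ((n1-1)*s1^2 + (n2-1)*s2^2)/(n1+n2-2)
(n1-1)*s1^2 = 37 * 10.16 = 375.92
(n2-1)*s2^2 = 38 * 67.65 = 2570.7
numerator = 375.92 + 2570.7 = 2946.62
n1+n2-2 = 75
sp^2 = 2946.62 / 75 = 147331/3750 ≈ 39.288267

39.2883


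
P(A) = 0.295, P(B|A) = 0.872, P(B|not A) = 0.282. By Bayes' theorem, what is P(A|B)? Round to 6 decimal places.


P(A|B) = P(B|A)*P(A) / P(B), P(B) = P(B|A)*P(A) + P(B|not A)*P(not A)
P(B|A)*P(A) = 0.872 * 0.295 = 0.25724
P(B|not A)*P(not A) = 0.282 * 0.705 = 0.19881
P(B) = 0.25724 + 0.19881 = 0.45605
P(A|B) = 0.25724 / 0.45605 ≈ 0.56406096

0.564061


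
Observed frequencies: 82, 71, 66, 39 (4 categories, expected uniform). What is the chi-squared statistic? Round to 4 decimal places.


chi2 = sum((O-E)^2/E), E = total/4
total = 258, E = 258/4 = 64.5
(82 - 64.5)^2 / 64.5 = 306.25 / 64.5 = 1225/258 ≈ 4.748062
(71 - 64.5)^2 / 64.5 = 42.25 / 64.5 = 169/258 ≈ 0.655039
(66 - 64.5)^2 / 64.5 = 2.25 / 64.5 = 3/86 ≈ 0.034884
(39 - 64.5)^2 / 64.5 = 650.25 / 64.5 = 867/86 ≈ 10.081395
chi2 = 2002/129 ≈ 15.519380

15.5194


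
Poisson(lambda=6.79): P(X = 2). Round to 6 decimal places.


P = e^(-lam) * lam^k / k!
e^(-6.79) ≈ 0.001124969
lam^k = 6.79^2 = 46.1041
k! = 2! = 2
P = 0.001124969 * 46.1041 / 2 ≈ 0.025933

0.025933


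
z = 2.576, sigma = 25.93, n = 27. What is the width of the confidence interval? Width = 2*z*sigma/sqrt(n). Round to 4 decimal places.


width = 2*z*sigma/sqrt(n)
2*z*sigma = 2 * 2.576 * 25.93 = 133.59136
sqrt(27) ≈ 5.196152
width = 133.59136 / 5.196152 ≈ 25.709669

25.7097


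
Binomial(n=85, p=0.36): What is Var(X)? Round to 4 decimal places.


Var = n*p*(1-p) = 85 * 0.36 * 0.64 = 19.584

19.5840


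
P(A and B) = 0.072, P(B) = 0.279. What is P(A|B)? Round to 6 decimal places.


P(A|B) = P(A and B) / P(B) = 0.072 / 0.279 = 8/31 ≈ 0.25806452

0.258065


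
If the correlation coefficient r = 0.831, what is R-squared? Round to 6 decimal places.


R^2 = r^2 = (0.831)^2 = 0.690561

0.690561


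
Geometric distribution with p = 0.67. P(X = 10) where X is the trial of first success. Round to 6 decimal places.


P = (1-p)^(k-1) * p
(1-p)^(k-1) = 0.33^9 ≈ 0.00004641148
P = 0.00004641148 * 0.67 ≈ 0.00003109569

0.000031


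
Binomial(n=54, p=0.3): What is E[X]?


E[X] = n*p = 54 * 0.3 = 16.2

16.2


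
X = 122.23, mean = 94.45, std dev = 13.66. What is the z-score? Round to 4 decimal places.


z = (X - mu) / sigma
X - mu = 122.23 - 94.45 = 27.78
z = 27.78 / 13.66 = 1389/683 ≈ 2.033675

2.0337


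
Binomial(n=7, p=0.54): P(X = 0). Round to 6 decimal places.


P = C(n,k) * p^k * (1-p)^(n-k)
C(7,0) = 1
p^k = 0.54^0 = 1
(1-p)^(n-k) = 0.46^7 ≈ 0.004358177
P = 1 * 1 * 0.004358177 ≈ 0.004358

0.004358


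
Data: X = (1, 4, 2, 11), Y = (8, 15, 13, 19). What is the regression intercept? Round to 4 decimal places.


a = ybar - b*xbar, where b = sum((xi-xbar)(yi-ybar)) / sum((xi-xbar)^2)
n = 4, xbar = 18/4 = 4.5, ybar = 55/4 = 13.75
Sxy = sum((xi-xbar)(yi-ybar)) = 55.5
Sxx = sum((xi-xbar)^2) = 61
b = Sxy / Sxx = 111/122 ≈ 0.909836
a = 13.75 - 0.909836 * 4.5 = 589/61 ≈ 9.655738

9.6557


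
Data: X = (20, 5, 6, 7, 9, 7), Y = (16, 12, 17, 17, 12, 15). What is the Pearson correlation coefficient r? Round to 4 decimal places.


r = sum((xi-xbar)(yi-ybar)) / sqrt(sum((xi-xbar)^2) * sum((yi-ybar)^2))
n = 6, xbar = 54/6 = 9, ybar = 89/6 ≈ 14.833333
Sxy = sum((xi-xbar)(yi-ybar)) = 13
Sxx = sum((xi-xbar)^2) = 154
Syy = sum((yi-ybar)^2) = 161/6 ≈ 26.833333
sqrt(Sxx*Syy) ≈ 64.283227
r = Sxy / sqrt(Sxx*Syy) = 13 / 64.283227 ≈ 0.202230

0.2022


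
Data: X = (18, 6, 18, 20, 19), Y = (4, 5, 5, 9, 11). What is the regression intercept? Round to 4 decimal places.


a = ybar - b*xbar, where b = sum((xi-xbar)(yi-ybar)) / sum((xi-xbar)^2)
n = 5, xbar = 81/5 = 16.2, ybar = 34/5 = 6.8
Sxy = sum((xi-xbar)(yi-ybar)) = 30.2
Sxx = sum((xi-xbar)^2) = 132.8
b = Sxy / Sxx = 151/664 ≈ 0.227410
a = 6.8 - 0.227410 * 16.2 = 2069/664 ≈ 3.115964

3.1160


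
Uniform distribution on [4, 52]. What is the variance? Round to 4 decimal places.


Var = (b-a)^2 / 12
(b-a)^2 = (52 - 4)^2 = 2304
Var = 2304/12 = 192

192.0000


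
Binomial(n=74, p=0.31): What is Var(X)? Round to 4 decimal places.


Var = n*p*(1-p) = 74 * 0.31 * 0.69 = 15.8286

15.8286


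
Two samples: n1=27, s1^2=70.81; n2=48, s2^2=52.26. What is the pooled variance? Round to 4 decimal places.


sp^2 = ((n1-1)*s1^2 + (n2-1)*s2^2)/(n1+n2-2)
(n1-1)*s1^2 = 26 * 70.81 = 1841.06
(n2-1)*s2^2 = 47 * 52.26 = 2456.22
numerator = 1841.06 + 2456.22 = 4297.28
n1+n2-2 = 73
sp^2 = 4297.28 / 73 = 107432/1825 ≈ 58.866849

58.8668


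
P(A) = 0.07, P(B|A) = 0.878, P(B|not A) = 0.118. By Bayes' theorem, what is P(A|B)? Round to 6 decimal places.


P(A|B) = P(B|A)*P(A) / P(B), P(B) = P(B|A)*P(A) + P(B|not A)*P(not A)
P(B|A)*P(A) = 0.878 * 0.07 = 0.06146
P(B|not A)*P(not A) = 0.118 * 0.93 = 0.10974
P(B) = 0.06146 + 0.10974 = 0.1712
P(A|B) = 0.06146 / 0.1712 = 3073/8560 ≈ 0.35899533

0.358995


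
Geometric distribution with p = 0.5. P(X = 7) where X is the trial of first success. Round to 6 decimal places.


P = (1-p)^(k-1) * p
(1-p)^(k-1) = 0.5^6 = 0.015625
P = 0.015625 * 0.5 = 0.0078125

0.007813


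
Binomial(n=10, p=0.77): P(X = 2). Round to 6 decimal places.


P = C(n,k) * p^k * (1-p)^(n-k)
C(10,2) = 45
p^k = 0.77^2 = 0.5929
(1-p)^(n-k) = 0.23^8 ≈ 0.000007831099
P = 45 * 0.5929 * 0.000007831099 ≈ 0.000209

0.000209


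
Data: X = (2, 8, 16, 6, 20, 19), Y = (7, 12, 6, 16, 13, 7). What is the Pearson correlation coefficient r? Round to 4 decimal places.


r = sum((xi-xbar)(yi-ybar)) / sqrt(sum((xi-xbar)^2) * sum((yi-ybar)^2))
n = 6, xbar = 71/6 ≈ 11.833333, ybar = 61/6 ≈ 10.166667
Sxy = sum((xi-xbar)(yi-ybar)) = -161/6 ≈ -26.833333
Sxx = sum((xi-xbar)^2) = 1685/6 ≈ 280.833333
Syy = sum((yi-ybar)^2) = 497/6 ≈ 82.833333
sqrt(Sxx*Syy) ≈ 152.520035
r = Sxy / sqrt(Sxx*Syy) = -26.833333 / 152.520035 ≈ -0.175933

-0.1759


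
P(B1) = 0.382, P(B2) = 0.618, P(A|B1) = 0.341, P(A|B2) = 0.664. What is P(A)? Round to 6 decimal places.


P(A) = P(A|B1)*P(B1) + P(A|B2)*P(B2)
P(A|B1)*P(B1) = 0.341 * 0.382 = 0.130262
P(A|B2)*P(B2) = 0.664 * 0.618 = 0.410352
P(A) = 0.130262 + 0.410352 = 0.540614

0.540614


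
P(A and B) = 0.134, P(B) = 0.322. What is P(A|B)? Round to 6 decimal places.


P(A|B) = P(A and B) / P(B) = 0.134 / 0.322 = 67/161 ≈ 0.41614907

0.416149


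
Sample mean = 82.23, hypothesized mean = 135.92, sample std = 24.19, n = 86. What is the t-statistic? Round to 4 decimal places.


t = (xbar - mu0) / (s/sqrt(n))
xbar - mu0 = 82.23 - 135.92 = -53.69
sqrt(86) ≈ 9.27361850
s/sqrt(n) = 24.19 / 9.27361850 ≈ 2.60847478
t = -53.69 / 2.60847478 ≈ -20.582909

-20.5829


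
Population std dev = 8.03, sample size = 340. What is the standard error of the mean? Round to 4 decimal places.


SE = sigma / sqrt(n)
sqrt(340) ≈ 18.439089
SE = 8.03 / 18.439089 ≈ 0.435488

0.4355


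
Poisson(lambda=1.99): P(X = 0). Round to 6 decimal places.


P = e^(-lam) * lam^k / k!
e^(-1.99) ≈ 0.1366954
lam^k = 1.99^0 = 1
k! = 0! = 1
P = 0.1366954 * 1 / 1 ≈ 0.136695

0.136695


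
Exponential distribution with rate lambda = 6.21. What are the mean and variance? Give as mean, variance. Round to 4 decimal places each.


mean = 1/lam, var = 1/lam^2
mean = 1 / 6.21 = 100/621 ≈ 0.161031
lam^2 = 6.21^2 = 38.5641
var = 1 / 38.5641 ≈ 0.025931

0.1610, 0.0259


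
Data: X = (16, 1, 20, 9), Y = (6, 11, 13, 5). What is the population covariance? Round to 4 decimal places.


Cov = (1/n)*sum((xi-xbar)(yi-ybar))
n = 4, xbar = 46/4 = 11.5, ybar = 35/4 = 8.75
sum((xi-xbar)(yi-ybar)) = 9.5
Cov = 9.5 / 4 = 2.375

2.3750


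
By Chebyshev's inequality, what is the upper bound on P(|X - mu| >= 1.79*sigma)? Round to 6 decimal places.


P <= 1/k^2
k^2 = 1.79^2 = 3.2041
1/k^2 = 1 / 3.2041 ≈ 0.31210012

0.312100


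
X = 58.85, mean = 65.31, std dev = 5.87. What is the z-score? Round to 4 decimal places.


z = (X - mu) / sigma
X - mu = 58.85 - 65.31 = -6.46
z = -6.46 / 5.87 = -646/587 ≈ -1.100511

-1.1005


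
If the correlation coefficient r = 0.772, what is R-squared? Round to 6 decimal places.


R^2 = r^2 = (0.772)^2 = 0.595984

0.595984


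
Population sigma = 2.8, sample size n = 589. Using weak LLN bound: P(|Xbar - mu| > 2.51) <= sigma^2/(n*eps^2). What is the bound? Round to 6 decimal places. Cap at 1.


bound = min(1, sigma^2/(n*eps^2))
sigma^2 = 2.8^2 = 7.84
n*eps^2 = 589 * 2.51^2 = 589 * 6.3001 = 3710.7589
sigma^2/(n*eps^2) = 7.84 / 3710.7589 ≈ 0.00211278

0.002113


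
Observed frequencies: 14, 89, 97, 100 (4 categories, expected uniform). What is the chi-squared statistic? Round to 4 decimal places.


chi2 = sum((O-E)^2/E), E = total/4
total = 300, E = 300/4 = 75
(14 - 75)^2 / 75 = 3721 / 75 = 3721/75 ≈ 49.613333
(89 - 75)^2 / 75 = 196 / 75 = 196/75 ≈ 2.613333
(97 - 75)^2 / 75 = 484 / 75 = 484/75 ≈ 6.453333
(100 - 75)^2 / 75 = 625 / 75 = 25/3 ≈ 8.333333
chi2 = 5026/75 ≈ 67.013333

67.0133


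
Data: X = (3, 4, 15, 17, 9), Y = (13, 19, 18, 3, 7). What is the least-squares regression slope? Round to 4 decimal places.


b = sum((xi-xbar)(yi-ybar)) / sum((xi-xbar)^2)
n = 5, xbar = 48/5 = 9.6, ybar = 60/5 = 12
Sxy = sum((xi-xbar)(yi-ybar)) = -77
Sxx = sum((xi-xbar)^2) = 159.2
b = Sxy / Sxx = -385/796 ≈ -0.483668

-0.4837


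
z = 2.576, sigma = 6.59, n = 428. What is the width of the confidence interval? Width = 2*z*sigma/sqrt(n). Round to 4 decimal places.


width = 2*z*sigma/sqrt(n)
2*z*sigma = 2 * 2.576 * 6.59 = 33.95168
sqrt(428) ≈ 20.688161
width = 33.95168 / 20.688161 ≈ 1.641116

1.6411


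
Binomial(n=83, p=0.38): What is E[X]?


E[X] = n*p = 83 * 0.38 = 31.54

31.54


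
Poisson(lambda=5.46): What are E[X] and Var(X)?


E[X] = Var(X) = lambda = 5.46

5.46, 5.46


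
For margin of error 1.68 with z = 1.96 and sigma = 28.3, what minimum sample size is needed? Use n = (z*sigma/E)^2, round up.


z*sigma/E = 1.96 * 28.3 / 1.68 = 1981/60 ≈ 33.016667
(z*sigma/E)^2 = 3924361/3600 ≈ 1090.100278
round up: n = 1091

1091


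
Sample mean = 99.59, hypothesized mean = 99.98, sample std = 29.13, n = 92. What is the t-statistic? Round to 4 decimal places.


t = (xbar - mu0) / (s/sqrt(n))
xbar - mu0 = 99.59 - 99.98 = -0.39
sqrt(92) ≈ 9.59166305
s/sqrt(n) = 29.13 / 9.59166305 ≈ 3.03701244
t = -0.39 / 3.03701244 ≈ -0.128416

-0.1284


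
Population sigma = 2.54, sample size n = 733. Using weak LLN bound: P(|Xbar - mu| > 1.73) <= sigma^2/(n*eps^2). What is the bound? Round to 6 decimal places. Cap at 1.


bound = min(1, sigma^2/(n*eps^2))
sigma^2 = 2.54^2 = 6.4516
n*eps^2 = 733 * 1.73^2 = 733 * 2.9929 = 2193.7957
sigma^2/(n*eps^2) = 6.4516 / 2193.7957 ≈ 0.00294084

0.002941


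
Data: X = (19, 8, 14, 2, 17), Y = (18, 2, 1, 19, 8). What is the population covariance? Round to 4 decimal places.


Cov = (1/n)*sum((xi-xbar)(yi-ybar))
n = 5, xbar = 60/5 = 12, ybar = 48/5 = 9.6
sum((xi-xbar)(yi-ybar)) = -30
Cov = -30 / 5 = -6

-6.0000


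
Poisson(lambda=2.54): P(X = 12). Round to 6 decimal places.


P = e^(-lam) * lam^k / k!
e^(-2.54) ≈ 0.07886640
lam^k = 2.54^12 ≈ 72111.511618
k! = 12! = 479001600
P = 0.07886640 * 72111.511618 / 479001600 ≈ 0.000012

0.000012


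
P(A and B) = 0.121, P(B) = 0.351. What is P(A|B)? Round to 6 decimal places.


P(A|B) = P(A and B) / P(B) = 0.121 / 0.351 = 121/351 ≈ 0.34472934

0.344729


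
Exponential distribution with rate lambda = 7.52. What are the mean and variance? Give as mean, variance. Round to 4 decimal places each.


mean = 1/lam, var = 1/lam^2
mean = 1 / 7.52 = 25/188 ≈ 0.132979
lam^2 = 7.52^2 = 56.5504
var = 1 / 56.5504 ≈ 0.017683

0.1330, 0.0177


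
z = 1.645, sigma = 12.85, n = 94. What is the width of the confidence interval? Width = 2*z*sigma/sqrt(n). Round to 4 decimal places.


width = 2*z*sigma/sqrt(n)
2*z*sigma = 2 * 1.645 * 12.85 = 42.2765
sqrt(94) ≈ 9.695360
width = 42.2765 / 9.695360 ≈ 4.360488

4.3605


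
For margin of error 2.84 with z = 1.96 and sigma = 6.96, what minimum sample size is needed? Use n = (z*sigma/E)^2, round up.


z*sigma/E = 1.96 * 6.96 / 2.84 = 8526/1775 ≈ 4.803380
(z*sigma/E)^2 ≈ 23.072462
round up: n = 24

24


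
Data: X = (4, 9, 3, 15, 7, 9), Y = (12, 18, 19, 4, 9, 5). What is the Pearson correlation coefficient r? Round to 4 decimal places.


r = sum((xi-xbar)(yi-ybar)) / sqrt(sum((xi-xbar)^2) * sum((yi-ybar)^2))
n = 6, xbar = 47/6 ≈ 7.833333, ybar = 67/6 ≈ 11.166667
Sxy = sum((xi-xbar)(yi-ybar)) = -539/6 ≈ -89.833333
Sxx = sum((xi-xbar)^2) = 557/6 ≈ 92.833333
Syy = sum((yi-ybar)^2) = 1217/6 ≈ 202.833333
sqrt(Sxx*Syy) ≈ 137.221334
r = Sxy / sqrt(Sxx*Syy) = -89.833333 / 137.221334 ≈ -0.654660

-0.6547


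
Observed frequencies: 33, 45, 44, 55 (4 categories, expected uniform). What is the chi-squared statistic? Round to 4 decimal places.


chi2 = sum((O-E)^2/E), E = total/4
total = 177, E = 177/4 = 44.25
(33 - 44.25)^2 / 44.25 = 126.5625 / 44.25 = 675/236 ≈ 2.860169
(45 - 44.25)^2 / 44.25 = 0.5625 / 44.25 = 3/236 ≈ 0.012712
(44 - 44.25)^2 / 44.25 = 0.0625 / 44.25 = 1/708 ≈ 0.001412
(55 - 44.25)^2 / 44.25 = 115.5625 / 44.25 = 1849/708 ≈ 2.611582
chi2 = 971/177 ≈ 5.485876

5.4859


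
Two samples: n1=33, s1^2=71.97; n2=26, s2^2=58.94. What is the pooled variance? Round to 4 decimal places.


sp^2 = ((n1-1)*s1^2 + (n2-1)*s2^2)/(n1+n2-2)
(n1-1)*s1^2 = 32 * 71.97 = 2303.04
(n2-1)*s2^2 = 25 * 58.94 = 1473.5
numerator = 2303.04 + 1473.5 = 3776.54
n1+n2-2 = 57
sp^2 = 3776.54 / 57 = 188827/2850 ≈ 66.255088

66.2551


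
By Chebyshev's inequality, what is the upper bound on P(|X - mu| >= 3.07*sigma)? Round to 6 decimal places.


P <= 1/k^2
k^2 = 3.07^2 = 9.4249
1/k^2 = 1 / 9.4249 ≈ 0.10610192

0.106102


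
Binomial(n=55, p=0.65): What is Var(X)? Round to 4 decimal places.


Var = n*p*(1-p) = 55 * 0.65 * 0.35 = 12.5125

12.5125


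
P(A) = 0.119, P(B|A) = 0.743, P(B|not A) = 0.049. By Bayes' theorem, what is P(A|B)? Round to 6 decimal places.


P(A|B) = P(B|A)*P(A) / P(B), P(B) = P(B|A)*P(A) + P(B|not A)*P(not A)
P(B|A)*P(A) = 0.743 * 0.119 = 0.088417
P(B|not A)*P(not A) = 0.049 * 0.881 = 0.043169
P(B) = 0.088417 + 0.043169 = 0.131586
P(A|B) = 0.088417 / 0.131586 ≈ 0.67193318

0.671933


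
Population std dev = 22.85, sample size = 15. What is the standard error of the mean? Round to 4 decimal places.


SE = sigma / sqrt(n)
sqrt(15) ≈ 3.872983
SE = 22.85 / 3.872983 ≈ 5.899845

5.8998


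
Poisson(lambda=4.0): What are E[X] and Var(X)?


E[X] = Var(X) = lambda = 4.0

4.0, 4.0


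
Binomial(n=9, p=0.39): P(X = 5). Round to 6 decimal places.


P = C(n,k) * p^k * (1-p)^(n-k)
C(9,5) = 126
p^k = 0.39^5 ≈ 0.009022420
(1-p)^(n-k) = 0.61^4 ≈ 0.1384584
P = 126 * 0.009022420 * 0.1384584 ≈ 0.157403

0.157403


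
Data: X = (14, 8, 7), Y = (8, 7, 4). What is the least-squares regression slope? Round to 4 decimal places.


b = sum((xi-xbar)(yi-ybar)) / sum((xi-xbar)^2)
n = 3, xbar = 29/3 ≈ 9.666667, ybar = 19/3 ≈ 6.333333
Sxy = sum((xi-xbar)(yi-ybar)) = 37/3 ≈ 12.333333
Sxx = sum((xi-xbar)^2) = 86/3 ≈ 28.666667
b = Sxy / Sxx = 37/86 ≈ 0.430233

0.4302


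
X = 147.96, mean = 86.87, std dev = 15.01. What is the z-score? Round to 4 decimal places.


z = (X - mu) / sigma
X - mu = 147.96 - 86.87 = 61.09
z = 61.09 / 15.01 = 6109/1501 ≈ 4.069953

4.0700


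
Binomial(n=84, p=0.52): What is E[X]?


E[X] = n*p = 84 * 0.52 = 43.68

43.68


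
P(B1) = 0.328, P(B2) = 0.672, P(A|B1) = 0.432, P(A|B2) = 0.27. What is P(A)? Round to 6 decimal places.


P(A) = P(A|B1)*P(B1) + P(A|B2)*P(B2)
P(A|B1)*P(B1) = 0.432 * 0.328 = 0.141696
P(A|B2)*P(B2) = 0.27 * 0.672 = 0.18144
P(A) = 0.141696 + 0.18144 = 0.323136

0.323136


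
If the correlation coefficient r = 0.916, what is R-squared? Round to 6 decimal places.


R^2 = r^2 = (0.916)^2 = 0.839056

0.839056


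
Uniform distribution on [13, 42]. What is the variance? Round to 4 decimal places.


Var = (b-a)^2 / 12
(b-a)^2 = (42 - 13)^2 = 841
Var = 841/12 ≈ 70.083333

70.0833


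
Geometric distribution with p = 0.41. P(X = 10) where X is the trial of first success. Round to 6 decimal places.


P = (1-p)^(k-1) * p
(1-p)^(k-1) = 0.59^9 ≈ 0.008662996
P = 0.008662996 * 0.41 ≈ 0.003551828

0.003552


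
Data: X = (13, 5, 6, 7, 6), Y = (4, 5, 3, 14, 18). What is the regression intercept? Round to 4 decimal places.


a = ybar - b*xbar, where b = sum((xi-xbar)(yi-ybar)) / sum((xi-xbar)^2)
n = 5, xbar = 37/5 = 7.4, ybar = 44/5 = 8.8
Sxy = sum((xi-xbar)(yi-ybar)) = -24.6
Sxx = sum((xi-xbar)^2) = 41.2
b = Sxy / Sxx = -123/206 ≈ -0.597087
a = 8.8 - (-0.597087) * 7.4 = 2723/206 ≈ 13.218447

13.2184


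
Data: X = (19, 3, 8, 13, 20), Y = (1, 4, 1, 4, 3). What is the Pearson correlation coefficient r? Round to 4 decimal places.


r = sum((xi-xbar)(yi-ybar)) / sqrt(sum((xi-xbar)^2) * sum((yi-ybar)^2))
n = 5, xbar = 63/5 = 12.6, ybar = 13/5 = 2.6
Sxy = sum((xi-xbar)(yi-ybar)) = -12.8
Sxx = sum((xi-xbar)^2) = 209.2
Syy = sum((yi-ybar)^2) = 9.2
sqrt(Sxx*Syy) ≈ 43.870719
r = Sxy / sqrt(Sxx*Syy) = -12.8 / 43.870719 ≈ -0.291766

-0.2918


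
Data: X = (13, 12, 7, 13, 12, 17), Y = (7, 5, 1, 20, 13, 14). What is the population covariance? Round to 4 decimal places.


Cov = (1/n)*sum((xi-xbar)(yi-ybar))
n = 6, xbar = 74/6 = 37/3 ≈ 12.333333, ybar = 60/6 = 10
sum((xi-xbar)(yi-ybar)) = 72
Cov = 72 / 6 = 12

12.0000


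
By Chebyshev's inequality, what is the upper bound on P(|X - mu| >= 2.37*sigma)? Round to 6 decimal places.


P <= 1/k^2
k^2 = 2.37^2 = 5.6169
1/k^2 = 1 / 5.6169 ≈ 0.17803415

0.178034


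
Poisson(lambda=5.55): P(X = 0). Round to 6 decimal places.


P = e^(-lam) * lam^k / k!
e^(-5.55) ≈ 0.003887457
lam^k = 5.55^0 = 1
k! = 0! = 1
P = 0.003887457 * 1 / 1 ≈ 0.003887

0.003887


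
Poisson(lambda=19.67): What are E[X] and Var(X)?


E[X] = Var(X) = lambda = 19.67

19.67, 19.67


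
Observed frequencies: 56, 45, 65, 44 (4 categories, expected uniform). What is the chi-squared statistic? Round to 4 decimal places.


chi2 = sum((O-E)^2/E), E = total/4
total = 210, E = 210/4 = 52.5
(56 - 52.5)^2 / 52.5 = 12.25 / 52.5 = 7/30 ≈ 0.233333
(45 - 52.5)^2 / 52.5 = 56.25 / 52.5 = 15/14 ≈ 1.071429
(65 - 52.5)^2 / 52.5 = 156.25 / 52.5 = 125/42 ≈ 2.976190
(44 - 52.5)^2 / 52.5 = 72.25 / 52.5 = 289/210 ≈ 1.376190
chi2 = 198/35 ≈ 5.657143

5.6571


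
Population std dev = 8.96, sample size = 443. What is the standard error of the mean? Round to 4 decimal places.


SE = sigma / sqrt(n)
sqrt(443) ≈ 21.047565
SE = 8.96 / 21.047565 ≈ 0.425702

0.4257


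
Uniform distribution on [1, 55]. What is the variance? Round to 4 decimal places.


Var = (b-a)^2 / 12
(b-a)^2 = (55 - 1)^2 = 2916
Var = 2916/12 = 243

243.0000


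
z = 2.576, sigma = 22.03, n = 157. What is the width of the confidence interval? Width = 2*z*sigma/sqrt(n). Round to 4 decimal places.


width = 2*z*sigma/sqrt(n)
2*z*sigma = 2 * 2.576 * 22.03 = 113.49856
sqrt(157) ≈ 12.529964
width = 113.49856 / 12.529964 ≈ 9.058171

9.0582


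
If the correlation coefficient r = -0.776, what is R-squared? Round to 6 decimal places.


R^2 = r^2 = (-0.776)^2 = 0.602176

0.602176


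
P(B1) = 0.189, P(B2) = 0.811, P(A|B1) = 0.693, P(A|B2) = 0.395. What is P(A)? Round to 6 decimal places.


P(A) = P(A|B1)*P(B1) + P(A|B2)*P(B2)
P(A|B1)*P(B1) = 0.693 * 0.189 = 0.130977
P(A|B2)*P(B2) = 0.395 * 0.811 = 0.320345
P(A) = 0.130977 + 0.320345 = 0.451322

0.451322


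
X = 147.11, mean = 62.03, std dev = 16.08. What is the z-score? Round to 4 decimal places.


z = (X - mu) / sigma
X - mu = 147.11 - 62.03 = 85.08
z = 85.08 / 16.08 = 709/134 ≈ 5.291045

5.2910


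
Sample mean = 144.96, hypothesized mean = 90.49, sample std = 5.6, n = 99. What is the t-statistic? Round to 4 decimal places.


t = (xbar - mu0) / (s/sqrt(n))
xbar - mu0 = 144.96 - 90.49 = 54.47
sqrt(99) ≈ 9.94987437
s/sqrt(n) = 5.6 / 9.94987437 ≈ 0.56282118
t = 54.47 / 0.56282118 ≈ 96.780296

96.7803


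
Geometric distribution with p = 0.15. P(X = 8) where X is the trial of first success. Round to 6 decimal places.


P = (1-p)^(k-1) * p
(1-p)^(k-1) = 0.85^7 ≈ 0.3205771
P = 0.3205771 * 0.15 ≈ 0.04808656

0.048087


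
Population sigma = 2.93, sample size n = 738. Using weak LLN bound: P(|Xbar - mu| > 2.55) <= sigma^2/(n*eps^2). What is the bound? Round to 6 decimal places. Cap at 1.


bound = min(1, sigma^2/(n*eps^2))
sigma^2 = 2.93^2 = 8.5849
n*eps^2 = 738 * 2.55^2 = 738 * 6.5025 = 4798.845
sigma^2/(n*eps^2) = 8.5849 / 4798.845 ≈ 0.00178895

0.001789


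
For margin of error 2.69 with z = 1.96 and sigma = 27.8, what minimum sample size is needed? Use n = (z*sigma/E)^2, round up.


z*sigma/E = 1.96 * 27.8 / 2.69 = 27244/1345 ≈ 20.255762
(z*sigma/E)^2 ≈ 410.295898
round up: n = 411

411


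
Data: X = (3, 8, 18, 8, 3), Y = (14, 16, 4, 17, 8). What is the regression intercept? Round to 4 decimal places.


a = ybar - b*xbar, where b = sum((xi-xbar)(yi-ybar)) / sum((xi-xbar)^2)
n = 5, xbar = 40/5 = 8, ybar = 59/5 = 11.8
Sxy = sum((xi-xbar)(yi-ybar)) = -70
Sxx = sum((xi-xbar)^2) = 150
b = Sxy / Sxx = -7/15 ≈ -0.466667
a = 11.8 - (-0.466667) * 8 = 233/15 ≈ 15.533333

15.5333


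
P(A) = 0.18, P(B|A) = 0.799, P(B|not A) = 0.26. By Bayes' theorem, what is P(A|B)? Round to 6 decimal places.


P(A|B) = P(B|A)*P(A) / P(B), P(B) = P(B|A)*P(A) + P(B|not A)*P(not A)
P(B|A)*P(A) = 0.799 * 0.18 = 0.14382
P(B|not A)*P(not A) = 0.26 * 0.82 = 0.2132
P(B) = 0.14382 + 0.2132 = 0.35702
P(A|B) = 0.14382 / 0.35702 ≈ 0.40283458

0.402835


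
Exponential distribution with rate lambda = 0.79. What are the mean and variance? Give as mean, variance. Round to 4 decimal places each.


mean = 1/lam, var = 1/lam^2
mean = 1 / 0.79 = 100/79 ≈ 1.265823
lam^2 = 0.79^2 = 0.6241
var = 1 / 0.6241 = 10000/6241 ≈ 1.602307

1.2658, 1.6023


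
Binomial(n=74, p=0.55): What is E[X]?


E[X] = n*p = 74 * 0.55 = 40.7

40.7


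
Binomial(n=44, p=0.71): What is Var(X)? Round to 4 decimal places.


Var = n*p*(1-p) = 44 * 0.71 * 0.29 = 9.0596

9.0596


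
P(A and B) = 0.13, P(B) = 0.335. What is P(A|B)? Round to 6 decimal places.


P(A|B) = P(A and B) / P(B) = 0.13 / 0.335 = 26/67 ≈ 0.38805970

0.388060


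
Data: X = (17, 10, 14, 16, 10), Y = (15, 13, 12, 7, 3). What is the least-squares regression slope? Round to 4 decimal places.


b = sum((xi-xbar)(yi-ybar)) / sum((xi-xbar)^2)
n = 5, xbar = 67/5 = 13.4, ybar = 50/5 = 10
Sxy = sum((xi-xbar)(yi-ybar)) = 25
Sxx = sum((xi-xbar)^2) = 43.2
b = Sxy / Sxx = 125/216 ≈ 0.578704

0.5787


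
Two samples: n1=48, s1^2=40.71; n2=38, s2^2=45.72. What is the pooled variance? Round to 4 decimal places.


sp^2 = ((n1-1)*s1^2 + (n2-1)*s2^2)/(n1+n2-2)
(n1-1)*s1^2 = 47 * 40.71 = 1913.37
(n2-1)*s2^2 = 37 * 45.72 = 1691.64
numerator = 1913.37 + 1691.64 = 3605.01
n1+n2-2 = 84
sp^2 = 3605.01 / 84 = 120167/2800 ≈ 42.916786

42.9168


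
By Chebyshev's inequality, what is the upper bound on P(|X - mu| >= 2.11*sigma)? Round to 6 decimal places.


P <= 1/k^2
k^2 = 2.11^2 = 4.4521
1/k^2 = 1 / 4.4521 ≈ 0.22461310

0.224613


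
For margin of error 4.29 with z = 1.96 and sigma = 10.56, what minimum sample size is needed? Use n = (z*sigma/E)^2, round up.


z*sigma/E = 1.96 * 10.56 / 4.29 = 1568/325 ≈ 4.824615
(z*sigma/E)^2 ≈ 23.276914
round up: n = 24

24


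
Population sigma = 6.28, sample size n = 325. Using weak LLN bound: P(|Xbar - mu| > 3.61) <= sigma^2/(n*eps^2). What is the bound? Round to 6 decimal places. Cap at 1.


bound = min(1, sigma^2/(n*eps^2))
sigma^2 = 6.28^2 = 39.4384
n*eps^2 = 325 * 3.61^2 = 325 * 13.0321 = 4235.4325
sigma^2/(n*eps^2) = 39.4384 / 4235.4325 ≈ 0.00931154

0.009312


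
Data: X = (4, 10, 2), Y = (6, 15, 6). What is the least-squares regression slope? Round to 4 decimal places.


b = sum((xi-xbar)(yi-ybar)) / sum((xi-xbar)^2)
n = 3, xbar = 16/3 ≈ 5.333333, ybar = 27/3 = 9
Sxy = sum((xi-xbar)(yi-ybar)) = 42
Sxx = sum((xi-xbar)^2) = 104/3 ≈ 34.666667
b = Sxy / Sxx = 63/52 ≈ 1.211538

1.2115


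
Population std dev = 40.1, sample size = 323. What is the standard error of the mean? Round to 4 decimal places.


SE = sigma / sqrt(n)
sqrt(323) ≈ 17.972201
SE = 40.1 / 17.972201 ≈ 2.231224

2.2312


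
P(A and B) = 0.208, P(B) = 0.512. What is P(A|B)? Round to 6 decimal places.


P(A|B) = P(A and B) / P(B) = 0.208 / 0.512 = 0.40625

0.406250


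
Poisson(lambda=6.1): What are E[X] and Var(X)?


E[X] = Var(X) = lambda = 6.1

6.1, 6.1


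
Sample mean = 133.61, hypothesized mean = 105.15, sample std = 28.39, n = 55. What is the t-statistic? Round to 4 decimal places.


t = (xbar - mu0) / (s/sqrt(n))
xbar - mu0 = 133.61 - 105.15 = 28.46
sqrt(55) ≈ 7.41619849
s/sqrt(n) = 28.39 / 7.41619849 ≈ 3.82810682
t = 28.46 / 3.82810682 ≈ 7.434484

7.4345


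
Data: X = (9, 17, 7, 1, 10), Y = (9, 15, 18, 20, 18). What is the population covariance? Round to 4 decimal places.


Cov = (1/n)*sum((xi-xbar)(yi-ybar))
n = 5, xbar = 44/5 = 8.8, ybar = 80/5 = 16
sum((xi-xbar)(yi-ybar)) = -42
Cov = -42 / 5 = -8.4

-8.4000


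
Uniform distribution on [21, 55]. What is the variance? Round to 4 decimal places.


Var = (b-a)^2 / 12
(b-a)^2 = (55 - 21)^2 = 1156
Var = 1156/12 ≈ 96.333333

96.3333


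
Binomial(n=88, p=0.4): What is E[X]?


E[X] = n*p = 88 * 0.4 = 35.2

35.2


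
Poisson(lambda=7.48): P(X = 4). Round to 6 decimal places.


P = e^(-lam) * lam^k / k!
e^(-7.48) ≈ 0.0005642574
lam^k = 7.48^4 ≈ 3130.447260
k! = 4! = 24
P = 0.0005642574 * 3130.447260 / 24 ≈ 0.073599

0.073599


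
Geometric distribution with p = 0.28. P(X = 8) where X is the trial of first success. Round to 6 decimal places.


P = (1-p)^(k-1) * p
(1-p)^(k-1) = 0.72^7 ≈ 0.1003061
P = 0.1003061 * 0.28 ≈ 0.02808572

0.028086


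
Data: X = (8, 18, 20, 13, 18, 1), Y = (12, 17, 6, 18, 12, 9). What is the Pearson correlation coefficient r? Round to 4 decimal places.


r = sum((xi-xbar)(yi-ybar)) / sqrt(sum((xi-xbar)^2) * sum((yi-ybar)^2))
n = 6, xbar = 78/6 = 13, ybar = 74/6 = 37/3 ≈ 12.333333
Sxy = sum((xi-xbar)(yi-ybar)) = 19
Sxx = sum((xi-xbar)^2) = 268
Syy = sum((yi-ybar)^2) = 316/3 ≈ 105.333333
sqrt(Sxx*Syy) ≈ 168.015872
r = Sxy / sqrt(Sxx*Syy) = 19 / 168.015872 ≈ 0.113085

0.1131


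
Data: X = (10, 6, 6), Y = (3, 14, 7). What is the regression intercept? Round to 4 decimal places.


a = ybar - b*xbar, where b = sum((xi-xbar)(yi-ybar)) / sum((xi-xbar)^2)
n = 3, xbar = 22/3 ≈ 7.333333, ybar = 24/3 = 8
Sxy = sum((xi-xbar)(yi-ybar)) = -20
Sxx = sum((xi-xbar)^2) = 32/3 ≈ 10.666667
b = Sxy / Sxx = -1.875
a = 8 - (-1.875) * 7.333333 = 21.75

21.7500


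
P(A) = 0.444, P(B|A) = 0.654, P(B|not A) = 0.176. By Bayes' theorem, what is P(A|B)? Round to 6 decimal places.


P(A|B) = P(B|A)*P(A) / P(B), P(B) = P(B|A)*P(A) + P(B|not A)*P(not A)
P(B|A)*P(A) = 0.654 * 0.444 = 0.290376
P(B|not A)*P(not A) = 0.176 * 0.556 = 0.097856
P(B) = 0.290376 + 0.097856 = 0.388232
P(A|B) = 0.290376 / 0.388232 ≈ 0.74794453

0.747945


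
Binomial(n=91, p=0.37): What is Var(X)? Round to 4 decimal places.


Var = n*p*(1-p) = 91 * 0.37 * 0.63 = 21.2121

21.2121


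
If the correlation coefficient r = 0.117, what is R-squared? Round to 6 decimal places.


R^2 = r^2 = (0.117)^2 = 0.013689

0.013689


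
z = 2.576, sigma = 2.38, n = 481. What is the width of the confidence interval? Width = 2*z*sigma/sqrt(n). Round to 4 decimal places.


width = 2*z*sigma/sqrt(n)
2*z*sigma = 2 * 2.576 * 2.38 = 12.26176
sqrt(481) ≈ 21.931712
width = 12.26176 / 21.931712 ≈ 0.559088

0.5591


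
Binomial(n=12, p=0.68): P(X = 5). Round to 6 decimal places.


P = C(n,k) * p^k * (1-p)^(n-k)
C(12,5) = 792
p^k = 0.68^5 ≈ 0.1453934
(1-p)^(n-k) = 0.32^7 ≈ 0.0003435974
P = 792 * 0.1453934 * 0.0003435974 ≈ 0.039566

0.039566


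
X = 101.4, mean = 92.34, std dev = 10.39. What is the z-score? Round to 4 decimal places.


z = (X - mu) / sigma
X - mu = 101.4 - 92.34 = 9.06
z = 9.06 / 10.39 = 906/1039 ≈ 0.871992

0.8720


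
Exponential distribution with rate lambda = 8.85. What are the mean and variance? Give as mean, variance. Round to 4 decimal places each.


mean = 1/lam, var = 1/lam^2
mean = 1 / 8.85 = 20/177 ≈ 0.112994
lam^2 = 8.85^2 = 78.3225
var = 1 / 78.3225 ≈ 0.012768

0.1130, 0.0128


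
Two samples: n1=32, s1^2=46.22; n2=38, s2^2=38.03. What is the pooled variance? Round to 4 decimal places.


sp^2 = ((n1-1)*s1^2 + (n2-1)*s2^2)/(n1+n2-2)
(n1-1)*s1^2 = 31 * 46.22 = 1432.82
(n2-1)*s2^2 = 37 * 38.03 = 1407.11
numerator = 1432.82 + 1407.11 = 2839.93
n1+n2-2 = 68
sp^2 = 2839.93 / 68 = 283993/6800 ≈ 41.763676

41.7637


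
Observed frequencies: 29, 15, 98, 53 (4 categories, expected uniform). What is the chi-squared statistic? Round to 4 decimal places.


chi2 = sum((O-E)^2/E), E = total/4
total = 195, E = 195/4 = 48.75
(29 - 48.75)^2 / 48.75 = 390.0625 / 48.75 = 6241/780 ≈ 8.001282
(15 - 48.75)^2 / 48.75 = 1139.0625 / 48.75 = 1215/52 ≈ 23.365385
(98 - 48.75)^2 / 48.75 = 2425.5625 / 48.75 = 38809/780 ≈ 49.755128
(53 - 48.75)^2 / 48.75 = 18.0625 / 48.75 = 289/780 ≈ 0.370513
chi2 = 5297/65 ≈ 81.492308

81.4923


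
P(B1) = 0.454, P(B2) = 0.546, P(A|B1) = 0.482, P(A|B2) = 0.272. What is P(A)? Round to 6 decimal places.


P(A) = P(A|B1)*P(B1) + P(A|B2)*P(B2)
P(A|B1)*P(B1) = 0.482 * 0.454 = 0.218828
P(A|B2)*P(B2) = 0.272 * 0.546 = 0.148512
P(A) = 0.218828 + 0.148512 = 0.36734

0.367340


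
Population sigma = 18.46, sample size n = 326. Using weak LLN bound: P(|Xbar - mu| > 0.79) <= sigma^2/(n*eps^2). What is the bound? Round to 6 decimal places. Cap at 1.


bound = min(1, sigma^2/(n*eps^2))
sigma^2 = 18.46^2 = 340.7716
n*eps^2 = 326 * 0.79^2 = 326 * 0.6241 = 203.4566
sigma^2/(n*eps^2) = 340.7716 / 203.4566 ≈ 1.67491052
this exceeds 1, so the bound is capped at 1

1.000000


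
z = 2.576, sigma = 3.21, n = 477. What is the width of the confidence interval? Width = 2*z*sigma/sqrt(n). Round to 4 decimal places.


width = 2*z*sigma/sqrt(n)
2*z*sigma = 2 * 2.576 * 3.21 = 16.53792
sqrt(477) ≈ 21.840330
width = 16.53792 / 21.840330 ≈ 0.757219

0.7572


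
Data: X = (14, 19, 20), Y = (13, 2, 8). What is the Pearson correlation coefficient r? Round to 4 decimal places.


r = sum((xi-xbar)(yi-ybar)) / sqrt(sum((xi-xbar)^2) * sum((yi-ybar)^2))
n = 3, xbar = 53/3 ≈ 17.666667, ybar = 23/3 ≈ 7.666667
Sxy = sum((xi-xbar)(yi-ybar)) = -79/3 ≈ -26.333333
Sxx = sum((xi-xbar)^2) = 62/3 ≈ 20.666667
Syy = sum((yi-ybar)^2) = 182/3 ≈ 60.666667
sqrt(Sxx*Syy) ≈ 35.408725
r = Sxy / sqrt(Sxx*Syy) = -26.333333 / 35.408725 ≈ -0.743696

-0.7437


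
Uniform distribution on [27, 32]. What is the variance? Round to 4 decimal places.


Var = (b-a)^2 / 12
(b-a)^2 = (32 - 27)^2 = 25
Var = 25/12 ≈ 2.083333

2.0833


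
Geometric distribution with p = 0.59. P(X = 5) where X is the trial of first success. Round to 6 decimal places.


P = (1-p)^(k-1) * p
(1-p)^(k-1) = 0.41^4 = 0.02825761
P = 0.02825761 * 0.59 ≈ 0.01667199

0.016672


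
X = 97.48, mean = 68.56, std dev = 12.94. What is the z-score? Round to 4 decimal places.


z = (X - mu) / sigma
X - mu = 97.48 - 68.56 = 28.92
z = 28.92 / 12.94 = 1446/647 ≈ 2.234930

2.2349


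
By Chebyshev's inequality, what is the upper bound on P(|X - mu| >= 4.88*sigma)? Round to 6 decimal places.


P <= 1/k^2
k^2 = 4.88^2 = 23.8144
1/k^2 = 1 / 23.8144 ≈ 0.04199140

0.041991


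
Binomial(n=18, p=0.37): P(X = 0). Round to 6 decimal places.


P = C(n,k) * p^k * (1-p)^(n-k)
C(18,0) = 1
p^k = 0.37^0 = 1
(1-p)^(n-k) = 0.63^18 ≈ 0.0002444161
P = 1 * 1 * 0.0002444161 ≈ 0.000244

0.000244


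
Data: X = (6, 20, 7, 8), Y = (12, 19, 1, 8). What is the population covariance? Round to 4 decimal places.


Cov = (1/n)*sum((xi-xbar)(yi-ybar))
n = 4, xbar = 41/4 = 10.25, ybar = 40/4 = 10
sum((xi-xbar)(yi-ybar)) = 113
Cov = 113 / 4 = 28.25

28.2500


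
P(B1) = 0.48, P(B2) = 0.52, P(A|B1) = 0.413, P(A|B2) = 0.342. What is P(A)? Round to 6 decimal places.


P(A) = P(A|B1)*P(B1) + P(A|B2)*P(B2)
P(A|B1)*P(B1) = 0.413 * 0.48 = 0.19824
P(A|B2)*P(B2) = 0.342 * 0.52 = 0.17784
P(A) = 0.19824 + 0.17784 = 0.37608

0.376080


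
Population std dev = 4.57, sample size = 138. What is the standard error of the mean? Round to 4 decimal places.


SE = sigma / sqrt(n)
sqrt(138) ≈ 11.747340
SE = 4.57 / 11.747340 ≈ 0.389024

0.3890


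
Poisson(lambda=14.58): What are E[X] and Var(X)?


E[X] = Var(X) = lambda = 14.58

14.58, 14.58


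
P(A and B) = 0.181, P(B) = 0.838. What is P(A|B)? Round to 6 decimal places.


P(A|B) = P(A and B) / P(B) = 0.181 / 0.838 = 181/838 ≈ 0.21599045

0.215990


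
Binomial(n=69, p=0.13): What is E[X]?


E[X] = n*p = 69 * 0.13 = 8.97

8.97


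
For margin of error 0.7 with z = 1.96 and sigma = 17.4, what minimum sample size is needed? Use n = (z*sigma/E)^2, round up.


z*sigma/E = 1.96 * 17.4 / 0.7 = 48.72
(z*sigma/E)^2 = 2373.6384
round up: n = 2374

2374


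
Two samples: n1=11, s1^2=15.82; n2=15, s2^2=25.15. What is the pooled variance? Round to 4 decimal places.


sp^2 = ((n1-1)*s1^2 + (n2-1)*s2^2)/(n1+n2-2)
(n1-1)*s1^2 = 10 * 15.82 = 158.2
(n2-1)*s2^2 = 14 * 25.15 = 352.1
numerator = 158.2 + 352.1 = 510.3
n1+n2-2 = 24
sp^2 = 510.3 / 24 = 21.2625

21.2625


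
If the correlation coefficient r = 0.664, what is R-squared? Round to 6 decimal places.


R^2 = r^2 = (0.664)^2 = 0.440896

0.440896


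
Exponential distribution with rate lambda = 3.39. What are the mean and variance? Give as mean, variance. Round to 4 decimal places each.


mean = 1/lam, var = 1/lam^2
mean = 1 / 3.39 = 100/339 ≈ 0.294985
lam^2 = 3.39^2 = 11.4921
var = 1 / 11.4921 ≈ 0.087016

0.2950, 0.0870


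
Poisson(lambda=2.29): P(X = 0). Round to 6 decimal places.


P = e^(-lam) * lam^k / k!
e^(-2.29) ≈ 0.1012665
lam^k = 2.29^0 = 1
k! = 0! = 1
P = 0.1012665 * 1 / 1 ≈ 0.101266

0.101266


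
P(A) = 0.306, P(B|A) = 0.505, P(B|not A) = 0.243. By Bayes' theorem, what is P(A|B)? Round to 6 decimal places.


P(A|B) = P(B|A)*P(A) / P(B), P(B) = P(B|A)*P(A) + P(B|not A)*P(not A)
P(B|A)*P(A) = 0.505 * 0.306 = 0.15453
P(B|not A)*P(not A) = 0.243 * 0.694 = 0.168642
P(B) = 0.15453 + 0.168642 = 0.323172
P(A|B) = 0.15453 / 0.323172 ≈ 0.47816643

0.478166


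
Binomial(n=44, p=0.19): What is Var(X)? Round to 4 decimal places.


Var = n*p*(1-p) = 44 * 0.19 * 0.81 = 6.7716

6.7716
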